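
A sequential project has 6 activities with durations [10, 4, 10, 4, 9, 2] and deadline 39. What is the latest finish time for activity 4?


LF(activity 4) = deadline - sum of successor durations
Successors: activities 5 through 6 with durations [9, 2]
Sum of successor durations = 11
LF = 39 - 11 = 28

28


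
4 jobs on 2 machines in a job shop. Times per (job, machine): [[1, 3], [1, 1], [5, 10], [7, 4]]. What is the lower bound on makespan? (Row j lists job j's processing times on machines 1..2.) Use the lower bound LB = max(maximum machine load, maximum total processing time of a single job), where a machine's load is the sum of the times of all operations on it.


Machine loads:
  Machine 1: 1 + 1 + 5 + 7 = 14
  Machine 2: 3 + 1 + 10 + 4 = 18
Max machine load = 18
Job totals:
  Job 1: 4
  Job 2: 2
  Job 3: 15
  Job 4: 11
Max job total = 15
Lower bound = max(18, 15) = 18

18


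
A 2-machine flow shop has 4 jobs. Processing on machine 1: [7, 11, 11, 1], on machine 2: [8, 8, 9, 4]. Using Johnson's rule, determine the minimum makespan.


Apply Johnson's rule:
  Group 1 (a <= b): [(4, 1, 4), (1, 7, 8)]
  Group 2 (a > b): [(3, 11, 9), (2, 11, 8)]
Optimal job order: [4, 1, 3, 2]
Schedule:
  Job 4: M1 done at 1, M2 done at 5
  Job 1: M1 done at 8, M2 done at 16
  Job 3: M1 done at 19, M2 done at 28
  Job 2: M1 done at 30, M2 done at 38
Makespan = 38

38


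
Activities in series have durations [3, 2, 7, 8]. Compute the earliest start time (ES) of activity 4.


Activity 4 starts after activities 1 through 3 complete.
Predecessor durations: [3, 2, 7]
ES = 3 + 2 + 7 = 12

12


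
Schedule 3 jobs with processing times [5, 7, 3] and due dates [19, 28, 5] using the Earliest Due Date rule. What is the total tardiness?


Sort by due date (EDD order): [(3, 5), (5, 19), (7, 28)]
Compute completion times and tardiness:
  Job 1: p=3, d=5, C=3, tardiness=max(0,3-5)=0
  Job 2: p=5, d=19, C=8, tardiness=max(0,8-19)=0
  Job 3: p=7, d=28, C=15, tardiness=max(0,15-28)=0
Total tardiness = 0

0


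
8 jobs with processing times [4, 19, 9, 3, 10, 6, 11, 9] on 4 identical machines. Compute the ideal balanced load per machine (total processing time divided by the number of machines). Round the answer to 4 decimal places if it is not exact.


Total processing time = 4 + 19 + 9 + 3 + 10 + 6 + 11 + 9 = 71
Number of machines = 4
Ideal balanced load = 71 / 4 = 17.75

17.75


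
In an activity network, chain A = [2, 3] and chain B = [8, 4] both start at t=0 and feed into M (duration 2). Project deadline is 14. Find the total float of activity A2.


Forward pass: ES(A2) = sum of predecessors on chain A = 2
EF = ES + duration = 2 + 3 = 5
Backward pass: LF(M) = deadline = 14; LS(M) = 14 - 2 = 12
LF(A2) = LS(M) - sum(successors on chain A) = 12 - 0 = 12
LS = LF - duration = 12 - 3 = 9
Total float = LS - ES = 9 - 2 = 7

7


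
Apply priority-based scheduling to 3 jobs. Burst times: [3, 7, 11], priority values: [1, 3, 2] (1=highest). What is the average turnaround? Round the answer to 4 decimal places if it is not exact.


Sort by priority (ascending = highest first):
Order: [(1, 3), (2, 11), (3, 7)]
Completion times:
  Priority 1, burst=3, C=3
  Priority 2, burst=11, C=14
  Priority 3, burst=7, C=21
Average turnaround = 38/3 = 12.6667

12.6667


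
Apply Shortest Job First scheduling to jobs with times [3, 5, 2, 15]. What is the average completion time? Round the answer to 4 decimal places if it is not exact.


SJF order (ascending): [2, 3, 5, 15]
Completion times:
  Job 1: burst=2, C=2
  Job 2: burst=3, C=5
  Job 3: burst=5, C=10
  Job 4: burst=15, C=25
Average completion = 42/4 = 10.5

10.5


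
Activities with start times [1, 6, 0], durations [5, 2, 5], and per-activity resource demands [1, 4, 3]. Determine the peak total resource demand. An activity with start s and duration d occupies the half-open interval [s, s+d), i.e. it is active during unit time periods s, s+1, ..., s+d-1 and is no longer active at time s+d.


Each activity i is active on [start_i, start_i + duration_i).
Compute total resource usage per time slot:
  t=0: active resources = [3], total = 3
  t=1: active resources = [1, 3], total = 4
  t=2: active resources = [1, 3], total = 4
  t=3: active resources = [1, 3], total = 4
  t=4: active resources = [1, 3], total = 4
  t=5: active resources = [1], total = 1
  t=6: active resources = [4], total = 4
  t=7: active resources = [4], total = 4
Peak resource demand = 4

4


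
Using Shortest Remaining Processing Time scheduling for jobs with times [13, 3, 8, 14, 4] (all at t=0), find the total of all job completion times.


Since all jobs arrive at t=0, SRPT equals SPT ordering.
SPT order: [3, 4, 8, 13, 14]
Completion times:
  Job 1: p=3, C=3
  Job 2: p=4, C=7
  Job 3: p=8, C=15
  Job 4: p=13, C=28
  Job 5: p=14, C=42
Total completion time = 3 + 7 + 15 + 28 + 42 = 95

95


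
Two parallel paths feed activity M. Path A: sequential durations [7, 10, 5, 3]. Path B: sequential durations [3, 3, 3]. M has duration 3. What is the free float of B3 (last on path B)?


ES(B3) = sum of predecessors on chain B = 6
EF(B3) = ES + duration = 6 + 3 = 9
Successor of B3 is M. ES(M) = max(sum(A), sum(B)) = max(25, 9) = 25
Free float = ES(successor) - EF(current) = 25 - 9 = 16

16


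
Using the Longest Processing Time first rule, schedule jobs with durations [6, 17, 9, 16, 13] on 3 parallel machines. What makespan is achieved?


Sort jobs in decreasing order (LPT): [17, 16, 13, 9, 6]
Assign each job to the least loaded machine:
  Machine 1: jobs [17], load = 17
  Machine 2: jobs [16, 6], load = 22
  Machine 3: jobs [13, 9], load = 22
Makespan = max load = 22

22


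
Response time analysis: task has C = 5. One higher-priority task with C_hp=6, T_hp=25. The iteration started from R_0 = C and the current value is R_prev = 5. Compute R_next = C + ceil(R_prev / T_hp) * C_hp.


R_next = C + ceil(R_prev / T_hp) * C_hp
ceil(5 / 25) = ceil(0.2) = 1
Interference = 1 * 6 = 6
R_next = 5 + 6 = 11

11


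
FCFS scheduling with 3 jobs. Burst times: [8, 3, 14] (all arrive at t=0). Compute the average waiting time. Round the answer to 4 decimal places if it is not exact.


FCFS order (as given): [8, 3, 14]
Waiting times:
  Job 1: wait = 0
  Job 2: wait = 8
  Job 3: wait = 11
Sum of waiting times = 19
Average waiting time = 19/3 = 6.3333

6.3333


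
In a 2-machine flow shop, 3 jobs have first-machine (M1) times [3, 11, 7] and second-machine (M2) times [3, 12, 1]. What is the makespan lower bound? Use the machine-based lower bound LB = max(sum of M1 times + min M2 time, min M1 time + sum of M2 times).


LB1 = sum(M1 times) + min(M2 times) = 21 + 1 = 22
LB2 = min(M1 times) + sum(M2 times) = 3 + 16 = 19
Lower bound = max(LB1, LB2) = max(22, 19) = 22

22


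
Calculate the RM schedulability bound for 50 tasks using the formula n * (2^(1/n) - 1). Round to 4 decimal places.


Compute 2^(1/50) = 1.0139594798
Subtract 1: 1.0139594798 - 1 = 0.0139594798
Multiply by n: 50 * 0.0139594798 = 0.6979739900
Round to 4 dp: 0.6980

0.6980


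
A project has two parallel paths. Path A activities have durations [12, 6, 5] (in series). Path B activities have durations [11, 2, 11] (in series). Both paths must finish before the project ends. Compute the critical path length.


Path A total = 12 + 6 + 5 = 23
Path B total = 11 + 2 + 11 = 24
Critical path = longest path = max(23, 24) = 24

24


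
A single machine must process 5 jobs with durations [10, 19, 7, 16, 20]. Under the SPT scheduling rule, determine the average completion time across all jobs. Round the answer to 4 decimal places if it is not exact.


Sort jobs by processing time (SPT order): [7, 10, 16, 19, 20]
Compute completion times sequentially:
  Job 1: processing = 7, completes at 7
  Job 2: processing = 10, completes at 17
  Job 3: processing = 16, completes at 33
  Job 4: processing = 19, completes at 52
  Job 5: processing = 20, completes at 72
Sum of completion times = 181
Average completion time = 181/5 = 36.2

36.2


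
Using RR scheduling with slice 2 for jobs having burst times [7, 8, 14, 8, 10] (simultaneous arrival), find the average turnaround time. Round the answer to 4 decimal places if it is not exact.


Time quantum = 2
Execution trace:
  J1 runs 2 units, time = 2
  J2 runs 2 units, time = 4
  J3 runs 2 units, time = 6
  J4 runs 2 units, time = 8
  J5 runs 2 units, time = 10
  J1 runs 2 units, time = 12
  J2 runs 2 units, time = 14
  J3 runs 2 units, time = 16
  J4 runs 2 units, time = 18
  J5 runs 2 units, time = 20
  J1 runs 2 units, time = 22
  J2 runs 2 units, time = 24
  J3 runs 2 units, time = 26
  J4 runs 2 units, time = 28
  J5 runs 2 units, time = 30
  J1 runs 1 units, time = 31
  J2 runs 2 units, time = 33
  J3 runs 2 units, time = 35
  J4 runs 2 units, time = 37
  J5 runs 2 units, time = 39
  J3 runs 2 units, time = 41
  J5 runs 2 units, time = 43
  J3 runs 2 units, time = 45
  J3 runs 2 units, time = 47
Finish times: [31, 33, 47, 37, 43]
Average turnaround = 191/5 = 38.2

38.2


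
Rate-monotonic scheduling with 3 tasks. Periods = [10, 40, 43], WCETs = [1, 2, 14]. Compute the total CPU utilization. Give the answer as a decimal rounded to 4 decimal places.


Compute individual utilizations (exact fractions):
  Task 1: C/T = 1/10 (approx. 0.1)
  Task 2: C/T = 2/40 = 1/20 (approx. 0.05)
  Task 3: C/T = 14/43 (approx. 0.3256)
Total utilization U = 1/10 + 1/20 + 14/43 = 409/860
Rounded to 4 decimal places: U = 0.4756
RM (Liu & Layland) bound for 3 tasks = 0.779763; compare with U = 409/860 (approx. 0.475581)
U <= bound, so schedulable by RM sufficient condition.

0.4756


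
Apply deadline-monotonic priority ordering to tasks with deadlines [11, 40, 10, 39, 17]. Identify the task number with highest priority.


Sort tasks by relative deadline (ascending):
  Task 3: deadline = 10
  Task 1: deadline = 11
  Task 5: deadline = 17
  Task 4: deadline = 39
  Task 2: deadline = 40
Priority order (highest first): [3, 1, 5, 4, 2]
Highest priority task = 3

3


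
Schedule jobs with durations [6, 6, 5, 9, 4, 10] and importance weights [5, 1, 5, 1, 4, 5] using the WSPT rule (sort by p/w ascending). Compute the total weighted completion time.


Compute p/w ratios and sort ascending (WSPT): [(5, 5), (4, 4), (6, 5), (10, 5), (6, 1), (9, 1)]
Compute weighted completion times:
  Job (p=5,w=5): C=5, w*C=5*5=25
  Job (p=4,w=4): C=9, w*C=4*9=36
  Job (p=6,w=5): C=15, w*C=5*15=75
  Job (p=10,w=5): C=25, w*C=5*25=125
  Job (p=6,w=1): C=31, w*C=1*31=31
  Job (p=9,w=1): C=40, w*C=1*40=40
Total weighted completion time = 332

332


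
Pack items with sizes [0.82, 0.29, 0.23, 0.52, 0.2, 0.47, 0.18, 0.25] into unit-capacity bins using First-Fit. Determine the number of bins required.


Place items sequentially using First-Fit:
  Item 0.82 -> new Bin 1
  Item 0.29 -> new Bin 2
  Item 0.23 -> Bin 2 (now 0.52)
  Item 0.52 -> new Bin 3
  Item 0.2 -> Bin 2 (now 0.72)
  Item 0.47 -> Bin 3 (now 0.99)
  Item 0.18 -> Bin 1 (now 1.0)
  Item 0.25 -> Bin 2 (now 0.97)
Total bins used = 3

3


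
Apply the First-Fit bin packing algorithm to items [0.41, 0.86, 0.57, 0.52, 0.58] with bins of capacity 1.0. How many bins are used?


Place items sequentially using First-Fit:
  Item 0.41 -> new Bin 1
  Item 0.86 -> new Bin 2
  Item 0.57 -> Bin 1 (now 0.98)
  Item 0.52 -> new Bin 3
  Item 0.58 -> new Bin 4
Total bins used = 4

4


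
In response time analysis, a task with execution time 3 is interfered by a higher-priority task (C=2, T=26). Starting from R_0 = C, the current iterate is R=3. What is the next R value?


R_next = C + ceil(R_prev / T_hp) * C_hp
ceil(3 / 26) = ceil(0.1154) = 1
Interference = 1 * 2 = 2
R_next = 3 + 2 = 5

5


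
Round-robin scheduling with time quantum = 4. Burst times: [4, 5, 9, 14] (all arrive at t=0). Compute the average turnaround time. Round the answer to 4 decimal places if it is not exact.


Time quantum = 4
Execution trace:
  J1 runs 4 units, time = 4
  J2 runs 4 units, time = 8
  J3 runs 4 units, time = 12
  J4 runs 4 units, time = 16
  J2 runs 1 units, time = 17
  J3 runs 4 units, time = 21
  J4 runs 4 units, time = 25
  J3 runs 1 units, time = 26
  J4 runs 4 units, time = 30
  J4 runs 2 units, time = 32
Finish times: [4, 17, 26, 32]
Average turnaround = 79/4 = 19.75

19.75


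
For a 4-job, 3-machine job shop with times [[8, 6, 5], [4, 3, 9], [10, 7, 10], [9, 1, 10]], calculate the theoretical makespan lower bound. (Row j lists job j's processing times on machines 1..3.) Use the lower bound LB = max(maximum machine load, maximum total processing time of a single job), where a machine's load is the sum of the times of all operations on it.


Machine loads:
  Machine 1: 8 + 4 + 10 + 9 = 31
  Machine 2: 6 + 3 + 7 + 1 = 17
  Machine 3: 5 + 9 + 10 + 10 = 34
Max machine load = 34
Job totals:
  Job 1: 19
  Job 2: 16
  Job 3: 27
  Job 4: 20
Max job total = 27
Lower bound = max(34, 27) = 34

34


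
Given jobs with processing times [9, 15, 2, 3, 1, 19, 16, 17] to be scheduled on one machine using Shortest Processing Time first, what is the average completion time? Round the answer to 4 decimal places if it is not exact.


Sort jobs by processing time (SPT order): [1, 2, 3, 9, 15, 16, 17, 19]
Compute completion times sequentially:
  Job 1: processing = 1, completes at 1
  Job 2: processing = 2, completes at 3
  Job 3: processing = 3, completes at 6
  Job 4: processing = 9, completes at 15
  Job 5: processing = 15, completes at 30
  Job 6: processing = 16, completes at 46
  Job 7: processing = 17, completes at 63
  Job 8: processing = 19, completes at 82
Sum of completion times = 246
Average completion time = 246/8 = 30.75

30.75


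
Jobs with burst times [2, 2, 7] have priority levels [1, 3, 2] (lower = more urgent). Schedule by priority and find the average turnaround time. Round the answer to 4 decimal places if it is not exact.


Sort by priority (ascending = highest first):
Order: [(1, 2), (2, 7), (3, 2)]
Completion times:
  Priority 1, burst=2, C=2
  Priority 2, burst=7, C=9
  Priority 3, burst=2, C=11
Average turnaround = 22/3 = 7.3333

7.3333


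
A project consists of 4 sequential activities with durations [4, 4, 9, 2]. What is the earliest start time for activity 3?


Activity 3 starts after activities 1 through 2 complete.
Predecessor durations: [4, 4]
ES = 4 + 4 = 8

8


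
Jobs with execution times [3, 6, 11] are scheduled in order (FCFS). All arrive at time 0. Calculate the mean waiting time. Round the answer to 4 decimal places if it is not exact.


FCFS order (as given): [3, 6, 11]
Waiting times:
  Job 1: wait = 0
  Job 2: wait = 3
  Job 3: wait = 9
Sum of waiting times = 12
Average waiting time = 12/3 = 4.0

4.0


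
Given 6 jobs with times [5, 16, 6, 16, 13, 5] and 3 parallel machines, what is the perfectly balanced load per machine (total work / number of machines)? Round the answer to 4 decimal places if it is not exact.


Total processing time = 5 + 16 + 6 + 16 + 13 + 5 = 61
Number of machines = 3
Ideal balanced load = 61 / 3 = 20.3333

20.3333


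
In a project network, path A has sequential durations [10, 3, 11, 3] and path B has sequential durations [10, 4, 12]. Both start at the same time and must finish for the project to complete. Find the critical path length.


Path A total = 10 + 3 + 11 + 3 = 27
Path B total = 10 + 4 + 12 = 26
Critical path = longest path = max(27, 26) = 27

27


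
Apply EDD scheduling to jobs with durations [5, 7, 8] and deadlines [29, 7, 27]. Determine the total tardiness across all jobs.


Sort by due date (EDD order): [(7, 7), (8, 27), (5, 29)]
Compute completion times and tardiness:
  Job 1: p=7, d=7, C=7, tardiness=max(0,7-7)=0
  Job 2: p=8, d=27, C=15, tardiness=max(0,15-27)=0
  Job 3: p=5, d=29, C=20, tardiness=max(0,20-29)=0
Total tardiness = 0

0


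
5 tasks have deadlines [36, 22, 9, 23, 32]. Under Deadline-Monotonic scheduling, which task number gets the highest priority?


Sort tasks by relative deadline (ascending):
  Task 3: deadline = 9
  Task 2: deadline = 22
  Task 4: deadline = 23
  Task 5: deadline = 32
  Task 1: deadline = 36
Priority order (highest first): [3, 2, 4, 5, 1]
Highest priority task = 3

3


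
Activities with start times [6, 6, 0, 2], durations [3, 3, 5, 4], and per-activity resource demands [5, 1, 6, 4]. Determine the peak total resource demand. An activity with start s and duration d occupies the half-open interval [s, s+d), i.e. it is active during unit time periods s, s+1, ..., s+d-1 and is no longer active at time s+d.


Each activity i is active on [start_i, start_i + duration_i).
Compute total resource usage per time slot:
  t=0: active resources = [6], total = 6
  t=1: active resources = [6], total = 6
  t=2: active resources = [6, 4], total = 10
  t=3: active resources = [6, 4], total = 10
  t=4: active resources = [6, 4], total = 10
  t=5: active resources = [4], total = 4
  t=6: active resources = [5, 1], total = 6
  t=7: active resources = [5, 1], total = 6
  t=8: active resources = [5, 1], total = 6
Peak resource demand = 10

10


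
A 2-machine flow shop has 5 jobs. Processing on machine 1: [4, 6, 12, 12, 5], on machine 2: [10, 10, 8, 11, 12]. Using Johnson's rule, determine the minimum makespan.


Apply Johnson's rule:
  Group 1 (a <= b): [(1, 4, 10), (5, 5, 12), (2, 6, 10)]
  Group 2 (a > b): [(4, 12, 11), (3, 12, 8)]
Optimal job order: [1, 5, 2, 4, 3]
Schedule:
  Job 1: M1 done at 4, M2 done at 14
  Job 5: M1 done at 9, M2 done at 26
  Job 2: M1 done at 15, M2 done at 36
  Job 4: M1 done at 27, M2 done at 47
  Job 3: M1 done at 39, M2 done at 55
Makespan = 55

55


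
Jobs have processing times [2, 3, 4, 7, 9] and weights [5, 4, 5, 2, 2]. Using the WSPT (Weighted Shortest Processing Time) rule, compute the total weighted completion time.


Compute p/w ratios and sort ascending (WSPT): [(2, 5), (3, 4), (4, 5), (7, 2), (9, 2)]
Compute weighted completion times:
  Job (p=2,w=5): C=2, w*C=5*2=10
  Job (p=3,w=4): C=5, w*C=4*5=20
  Job (p=4,w=5): C=9, w*C=5*9=45
  Job (p=7,w=2): C=16, w*C=2*16=32
  Job (p=9,w=2): C=25, w*C=2*25=50
Total weighted completion time = 157

157


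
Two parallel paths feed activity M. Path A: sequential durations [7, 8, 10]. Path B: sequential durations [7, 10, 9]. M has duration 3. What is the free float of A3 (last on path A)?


ES(A3) = sum of predecessors on chain A = 15
EF(A3) = ES + duration = 15 + 10 = 25
Successor of A3 is M. ES(M) = max(sum(A), sum(B)) = max(25, 26) = 26
Free float = ES(successor) - EF(current) = 26 - 25 = 1

1


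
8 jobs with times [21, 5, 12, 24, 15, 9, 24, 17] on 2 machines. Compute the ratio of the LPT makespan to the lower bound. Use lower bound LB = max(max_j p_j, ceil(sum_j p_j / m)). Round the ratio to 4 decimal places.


LPT order: [24, 24, 21, 17, 15, 12, 9, 5]
Machine loads after assignment: [62, 65]
LPT makespan = 65
Lower bound = max(max_job, ceil(total/2)) = max(24, 64) = 64
Ratio = 65 / 64 = 1.0156

1.0156


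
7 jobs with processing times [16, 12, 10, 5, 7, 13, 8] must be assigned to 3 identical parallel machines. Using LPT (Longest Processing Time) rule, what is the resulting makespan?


Sort jobs in decreasing order (LPT): [16, 13, 12, 10, 8, 7, 5]
Assign each job to the least loaded machine:
  Machine 1: jobs [16, 7], load = 23
  Machine 2: jobs [13, 8, 5], load = 26
  Machine 3: jobs [12, 10], load = 22
Makespan = max load = 26

26


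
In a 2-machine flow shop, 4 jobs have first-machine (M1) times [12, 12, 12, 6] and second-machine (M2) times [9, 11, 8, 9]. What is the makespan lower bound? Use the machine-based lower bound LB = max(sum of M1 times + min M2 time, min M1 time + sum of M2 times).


LB1 = sum(M1 times) + min(M2 times) = 42 + 8 = 50
LB2 = min(M1 times) + sum(M2 times) = 6 + 37 = 43
Lower bound = max(LB1, LB2) = max(50, 43) = 50

50


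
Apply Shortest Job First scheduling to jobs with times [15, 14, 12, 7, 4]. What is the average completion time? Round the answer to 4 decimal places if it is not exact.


SJF order (ascending): [4, 7, 12, 14, 15]
Completion times:
  Job 1: burst=4, C=4
  Job 2: burst=7, C=11
  Job 3: burst=12, C=23
  Job 4: burst=14, C=37
  Job 5: burst=15, C=52
Average completion = 127/5 = 25.4

25.4


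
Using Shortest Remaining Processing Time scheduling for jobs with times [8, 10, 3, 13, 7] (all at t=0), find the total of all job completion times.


Since all jobs arrive at t=0, SRPT equals SPT ordering.
SPT order: [3, 7, 8, 10, 13]
Completion times:
  Job 1: p=3, C=3
  Job 2: p=7, C=10
  Job 3: p=8, C=18
  Job 4: p=10, C=28
  Job 5: p=13, C=41
Total completion time = 3 + 10 + 18 + 28 + 41 = 100

100


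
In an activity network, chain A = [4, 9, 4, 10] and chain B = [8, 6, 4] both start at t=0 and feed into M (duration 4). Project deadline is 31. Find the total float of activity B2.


Forward pass: ES(B2) = sum of predecessors on chain B = 8
EF = ES + duration = 8 + 6 = 14
Backward pass: LF(M) = deadline = 31; LS(M) = 31 - 4 = 27
LF(B2) = LS(M) - sum(successors on chain B) = 27 - 4 = 23
LS = LF - duration = 23 - 6 = 17
Total float = LS - ES = 17 - 8 = 9

9


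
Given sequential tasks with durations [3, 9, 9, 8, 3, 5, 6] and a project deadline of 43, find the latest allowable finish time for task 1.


LF(activity 1) = deadline - sum of successor durations
Successors: activities 2 through 7 with durations [9, 9, 8, 3, 5, 6]
Sum of successor durations = 40
LF = 43 - 40 = 3

3


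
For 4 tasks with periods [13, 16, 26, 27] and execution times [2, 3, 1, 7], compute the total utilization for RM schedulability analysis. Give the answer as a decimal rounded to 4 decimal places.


Compute individual utilizations (exact fractions):
  Task 1: C/T = 2/13 (approx. 0.1538)
  Task 2: C/T = 3/16 (approx. 0.1875)
  Task 3: C/T = 1/26 (approx. 0.0385)
  Task 4: C/T = 7/27 (approx. 0.2593)
Total utilization U = 2/13 + 3/16 + 1/26 + 7/27 = 3589/5616
Rounded to 4 decimal places: U = 0.6391
RM (Liu & Layland) bound for 4 tasks = 0.756828; compare with U = 3589/5616 (approx. 0.639067)
U <= bound, so schedulable by RM sufficient condition.

0.6391


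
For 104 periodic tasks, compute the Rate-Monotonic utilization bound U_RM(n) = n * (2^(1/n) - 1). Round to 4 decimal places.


Compute 2^(1/104) = 1.0066871365
Subtract 1: 1.0066871365 - 1 = 0.0066871365
Multiply by n: 104 * 0.0066871365 = 0.6954621960
Round to 4 dp: 0.6955

0.6955


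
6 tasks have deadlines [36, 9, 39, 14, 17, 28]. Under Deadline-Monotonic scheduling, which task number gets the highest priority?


Sort tasks by relative deadline (ascending):
  Task 2: deadline = 9
  Task 4: deadline = 14
  Task 5: deadline = 17
  Task 6: deadline = 28
  Task 1: deadline = 36
  Task 3: deadline = 39
Priority order (highest first): [2, 4, 5, 6, 1, 3]
Highest priority task = 2

2


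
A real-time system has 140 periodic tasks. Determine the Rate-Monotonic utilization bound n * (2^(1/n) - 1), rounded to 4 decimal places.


Compute 2^(1/140) = 1.0049633280
Subtract 1: 1.0049633280 - 1 = 0.0049633280
Multiply by n: 140 * 0.0049633280 = 0.6948659200
Round to 4 dp: 0.6949

0.6949


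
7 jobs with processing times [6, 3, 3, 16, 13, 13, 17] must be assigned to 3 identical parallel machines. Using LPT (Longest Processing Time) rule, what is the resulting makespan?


Sort jobs in decreasing order (LPT): [17, 16, 13, 13, 6, 3, 3]
Assign each job to the least loaded machine:
  Machine 1: jobs [17, 3, 3], load = 23
  Machine 2: jobs [16, 6], load = 22
  Machine 3: jobs [13, 13], load = 26
Makespan = max load = 26

26


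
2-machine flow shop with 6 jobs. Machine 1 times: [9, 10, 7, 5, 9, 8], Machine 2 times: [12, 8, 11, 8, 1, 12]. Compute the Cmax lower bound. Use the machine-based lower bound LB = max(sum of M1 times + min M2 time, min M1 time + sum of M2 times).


LB1 = sum(M1 times) + min(M2 times) = 48 + 1 = 49
LB2 = min(M1 times) + sum(M2 times) = 5 + 52 = 57
Lower bound = max(LB1, LB2) = max(49, 57) = 57

57


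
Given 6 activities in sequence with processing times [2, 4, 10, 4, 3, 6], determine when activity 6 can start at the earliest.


Activity 6 starts after activities 1 through 5 complete.
Predecessor durations: [2, 4, 10, 4, 3]
ES = 2 + 4 + 10 + 4 + 3 = 23

23


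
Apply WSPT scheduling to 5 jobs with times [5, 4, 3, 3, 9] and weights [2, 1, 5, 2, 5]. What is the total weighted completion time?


Compute p/w ratios and sort ascending (WSPT): [(3, 5), (3, 2), (9, 5), (5, 2), (4, 1)]
Compute weighted completion times:
  Job (p=3,w=5): C=3, w*C=5*3=15
  Job (p=3,w=2): C=6, w*C=2*6=12
  Job (p=9,w=5): C=15, w*C=5*15=75
  Job (p=5,w=2): C=20, w*C=2*20=40
  Job (p=4,w=1): C=24, w*C=1*24=24
Total weighted completion time = 166

166


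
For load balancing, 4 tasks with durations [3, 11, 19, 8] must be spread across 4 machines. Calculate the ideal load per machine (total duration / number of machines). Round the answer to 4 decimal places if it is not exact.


Total processing time = 3 + 11 + 19 + 8 = 41
Number of machines = 4
Ideal balanced load = 41 / 4 = 10.25

10.25


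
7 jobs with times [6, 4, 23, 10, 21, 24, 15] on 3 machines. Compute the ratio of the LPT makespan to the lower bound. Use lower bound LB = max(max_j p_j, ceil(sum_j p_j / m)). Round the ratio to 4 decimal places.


LPT order: [24, 23, 21, 15, 10, 6, 4]
Machine loads after assignment: [34, 33, 36]
LPT makespan = 36
Lower bound = max(max_job, ceil(total/3)) = max(24, 35) = 35
Ratio = 36 / 35 = 1.0286

1.0286


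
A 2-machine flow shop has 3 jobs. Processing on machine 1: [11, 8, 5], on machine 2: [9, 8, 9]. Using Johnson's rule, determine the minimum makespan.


Apply Johnson's rule:
  Group 1 (a <= b): [(3, 5, 9), (2, 8, 8)]
  Group 2 (a > b): [(1, 11, 9)]
Optimal job order: [3, 2, 1]
Schedule:
  Job 3: M1 done at 5, M2 done at 14
  Job 2: M1 done at 13, M2 done at 22
  Job 1: M1 done at 24, M2 done at 33
Makespan = 33

33


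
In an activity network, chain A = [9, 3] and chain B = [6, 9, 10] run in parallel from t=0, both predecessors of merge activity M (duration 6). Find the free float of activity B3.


ES(B3) = sum of predecessors on chain B = 15
EF(B3) = ES + duration = 15 + 10 = 25
Successor of B3 is M. ES(M) = max(sum(A), sum(B)) = max(12, 25) = 25
Free float = ES(successor) - EF(current) = 25 - 25 = 0

0


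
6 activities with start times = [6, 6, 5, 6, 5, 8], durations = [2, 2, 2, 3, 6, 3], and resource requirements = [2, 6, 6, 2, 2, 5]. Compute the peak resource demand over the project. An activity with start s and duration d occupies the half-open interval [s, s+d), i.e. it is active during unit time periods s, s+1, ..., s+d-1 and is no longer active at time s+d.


Each activity i is active on [start_i, start_i + duration_i).
Compute total resource usage per time slot:
  t=0: active resources = [], total = 0
  t=1: active resources = [], total = 0
  t=2: active resources = [], total = 0
  t=3: active resources = [], total = 0
  t=4: active resources = [], total = 0
  t=5: active resources = [6, 2], total = 8
  t=6: active resources = [2, 6, 6, 2, 2], total = 18
  t=7: active resources = [2, 6, 2, 2], total = 12
  t=8: active resources = [2, 2, 5], total = 9
  t=9: active resources = [2, 5], total = 7
  t=10: active resources = [2, 5], total = 7
Peak resource demand = 18

18


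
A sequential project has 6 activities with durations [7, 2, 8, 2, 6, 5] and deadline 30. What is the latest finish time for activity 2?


LF(activity 2) = deadline - sum of successor durations
Successors: activities 3 through 6 with durations [8, 2, 6, 5]
Sum of successor durations = 21
LF = 30 - 21 = 9

9


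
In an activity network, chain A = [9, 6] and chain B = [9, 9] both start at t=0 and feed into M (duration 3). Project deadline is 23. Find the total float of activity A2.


Forward pass: ES(A2) = sum of predecessors on chain A = 9
EF = ES + duration = 9 + 6 = 15
Backward pass: LF(M) = deadline = 23; LS(M) = 23 - 3 = 20
LF(A2) = LS(M) - sum(successors on chain A) = 20 - 0 = 20
LS = LF - duration = 20 - 6 = 14
Total float = LS - ES = 14 - 9 = 5

5


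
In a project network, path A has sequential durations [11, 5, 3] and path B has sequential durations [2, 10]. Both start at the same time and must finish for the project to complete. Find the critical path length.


Path A total = 11 + 5 + 3 = 19
Path B total = 2 + 10 = 12
Critical path = longest path = max(19, 12) = 19

19


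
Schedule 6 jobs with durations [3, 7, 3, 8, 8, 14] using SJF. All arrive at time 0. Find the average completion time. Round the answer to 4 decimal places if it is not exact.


SJF order (ascending): [3, 3, 7, 8, 8, 14]
Completion times:
  Job 1: burst=3, C=3
  Job 2: burst=3, C=6
  Job 3: burst=7, C=13
  Job 4: burst=8, C=21
  Job 5: burst=8, C=29
  Job 6: burst=14, C=43
Average completion = 115/6 = 19.1667

19.1667


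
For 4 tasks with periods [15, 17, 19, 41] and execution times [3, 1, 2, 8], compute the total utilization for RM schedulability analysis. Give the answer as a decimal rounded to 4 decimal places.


Compute individual utilizations (exact fractions):
  Task 1: C/T = 3/15 = 1/5 (approx. 0.2)
  Task 2: C/T = 1/17 (approx. 0.0588)
  Task 3: C/T = 2/19 (approx. 0.1053)
  Task 4: C/T = 8/41 (approx. 0.1951)
Total utilization U = 1/5 + 1/17 + 2/19 + 8/41 = 37028/66215
Rounded to 4 decimal places: U = 0.5592
RM (Liu & Layland) bound for 4 tasks = 0.756828; compare with U = 37028/66215 (approx. 0.559209)
U <= bound, so schedulable by RM sufficient condition.

0.5592


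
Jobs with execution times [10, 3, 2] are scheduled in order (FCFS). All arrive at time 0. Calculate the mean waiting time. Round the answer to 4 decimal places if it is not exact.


FCFS order (as given): [10, 3, 2]
Waiting times:
  Job 1: wait = 0
  Job 2: wait = 10
  Job 3: wait = 13
Sum of waiting times = 23
Average waiting time = 23/3 = 7.6667

7.6667


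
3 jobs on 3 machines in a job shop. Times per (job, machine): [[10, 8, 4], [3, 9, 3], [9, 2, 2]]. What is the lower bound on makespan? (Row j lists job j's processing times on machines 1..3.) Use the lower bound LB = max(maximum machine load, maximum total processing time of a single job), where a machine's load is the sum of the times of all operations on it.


Machine loads:
  Machine 1: 10 + 3 + 9 = 22
  Machine 2: 8 + 9 + 2 = 19
  Machine 3: 4 + 3 + 2 = 9
Max machine load = 22
Job totals:
  Job 1: 22
  Job 2: 15
  Job 3: 13
Max job total = 22
Lower bound = max(22, 22) = 22

22


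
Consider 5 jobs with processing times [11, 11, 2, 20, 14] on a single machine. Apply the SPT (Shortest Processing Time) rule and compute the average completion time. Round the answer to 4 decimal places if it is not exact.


Sort jobs by processing time (SPT order): [2, 11, 11, 14, 20]
Compute completion times sequentially:
  Job 1: processing = 2, completes at 2
  Job 2: processing = 11, completes at 13
  Job 3: processing = 11, completes at 24
  Job 4: processing = 14, completes at 38
  Job 5: processing = 20, completes at 58
Sum of completion times = 135
Average completion time = 135/5 = 27.0

27.0


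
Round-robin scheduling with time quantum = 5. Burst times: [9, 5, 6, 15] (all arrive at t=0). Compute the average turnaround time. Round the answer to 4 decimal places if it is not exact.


Time quantum = 5
Execution trace:
  J1 runs 5 units, time = 5
  J2 runs 5 units, time = 10
  J3 runs 5 units, time = 15
  J4 runs 5 units, time = 20
  J1 runs 4 units, time = 24
  J3 runs 1 units, time = 25
  J4 runs 5 units, time = 30
  J4 runs 5 units, time = 35
Finish times: [24, 10, 25, 35]
Average turnaround = 94/4 = 23.5

23.5


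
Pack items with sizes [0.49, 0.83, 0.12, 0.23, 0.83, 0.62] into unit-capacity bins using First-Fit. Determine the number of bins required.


Place items sequentially using First-Fit:
  Item 0.49 -> new Bin 1
  Item 0.83 -> new Bin 2
  Item 0.12 -> Bin 1 (now 0.61)
  Item 0.23 -> Bin 1 (now 0.84)
  Item 0.83 -> new Bin 3
  Item 0.62 -> new Bin 4
Total bins used = 4

4


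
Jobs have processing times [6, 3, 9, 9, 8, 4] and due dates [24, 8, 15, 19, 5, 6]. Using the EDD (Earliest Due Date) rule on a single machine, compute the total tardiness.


Sort by due date (EDD order): [(8, 5), (4, 6), (3, 8), (9, 15), (9, 19), (6, 24)]
Compute completion times and tardiness:
  Job 1: p=8, d=5, C=8, tardiness=max(0,8-5)=3
  Job 2: p=4, d=6, C=12, tardiness=max(0,12-6)=6
  Job 3: p=3, d=8, C=15, tardiness=max(0,15-8)=7
  Job 4: p=9, d=15, C=24, tardiness=max(0,24-15)=9
  Job 5: p=9, d=19, C=33, tardiness=max(0,33-19)=14
  Job 6: p=6, d=24, C=39, tardiness=max(0,39-24)=15
Total tardiness = 54

54


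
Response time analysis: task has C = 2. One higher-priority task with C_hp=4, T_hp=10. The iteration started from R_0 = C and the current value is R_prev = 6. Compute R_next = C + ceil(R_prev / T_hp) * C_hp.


R_next = C + ceil(R_prev / T_hp) * C_hp
ceil(6 / 10) = ceil(0.6) = 1
Interference = 1 * 4 = 4
R_next = 2 + 4 = 6
R_next = R_prev, so the iteration has converged (response time = 6).

6


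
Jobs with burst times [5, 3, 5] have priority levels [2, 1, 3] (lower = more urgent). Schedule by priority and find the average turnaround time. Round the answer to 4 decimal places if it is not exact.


Sort by priority (ascending = highest first):
Order: [(1, 3), (2, 5), (3, 5)]
Completion times:
  Priority 1, burst=3, C=3
  Priority 2, burst=5, C=8
  Priority 3, burst=5, C=13
Average turnaround = 24/3 = 8.0

8.0


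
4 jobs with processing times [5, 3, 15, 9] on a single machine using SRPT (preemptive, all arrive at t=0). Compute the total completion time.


Since all jobs arrive at t=0, SRPT equals SPT ordering.
SPT order: [3, 5, 9, 15]
Completion times:
  Job 1: p=3, C=3
  Job 2: p=5, C=8
  Job 3: p=9, C=17
  Job 4: p=15, C=32
Total completion time = 3 + 8 + 17 + 32 = 60

60


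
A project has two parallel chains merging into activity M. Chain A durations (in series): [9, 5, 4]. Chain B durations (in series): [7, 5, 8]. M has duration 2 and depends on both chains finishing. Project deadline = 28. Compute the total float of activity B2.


Forward pass: ES(B2) = sum of predecessors on chain B = 7
EF = ES + duration = 7 + 5 = 12
Backward pass: LF(M) = deadline = 28; LS(M) = 28 - 2 = 26
LF(B2) = LS(M) - sum(successors on chain B) = 26 - 8 = 18
LS = LF - duration = 18 - 5 = 13
Total float = LS - ES = 13 - 7 = 6

6


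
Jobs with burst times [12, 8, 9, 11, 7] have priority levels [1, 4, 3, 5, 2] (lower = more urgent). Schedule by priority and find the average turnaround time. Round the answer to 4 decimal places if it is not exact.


Sort by priority (ascending = highest first):
Order: [(1, 12), (2, 7), (3, 9), (4, 8), (5, 11)]
Completion times:
  Priority 1, burst=12, C=12
  Priority 2, burst=7, C=19
  Priority 3, burst=9, C=28
  Priority 4, burst=8, C=36
  Priority 5, burst=11, C=47
Average turnaround = 142/5 = 28.4

28.4


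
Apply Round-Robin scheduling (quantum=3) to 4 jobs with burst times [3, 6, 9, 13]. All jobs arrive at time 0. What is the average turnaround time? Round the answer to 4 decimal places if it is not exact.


Time quantum = 3
Execution trace:
  J1 runs 3 units, time = 3
  J2 runs 3 units, time = 6
  J3 runs 3 units, time = 9
  J4 runs 3 units, time = 12
  J2 runs 3 units, time = 15
  J3 runs 3 units, time = 18
  J4 runs 3 units, time = 21
  J3 runs 3 units, time = 24
  J4 runs 3 units, time = 27
  J4 runs 3 units, time = 30
  J4 runs 1 units, time = 31
Finish times: [3, 15, 24, 31]
Average turnaround = 73/4 = 18.25

18.25


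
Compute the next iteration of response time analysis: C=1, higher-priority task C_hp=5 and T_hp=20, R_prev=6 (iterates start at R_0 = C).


R_next = C + ceil(R_prev / T_hp) * C_hp
ceil(6 / 20) = ceil(0.3) = 1
Interference = 1 * 5 = 5
R_next = 1 + 5 = 6
R_next = R_prev, so the iteration has converged (response time = 6).

6


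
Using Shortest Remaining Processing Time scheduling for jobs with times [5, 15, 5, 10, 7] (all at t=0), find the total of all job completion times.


Since all jobs arrive at t=0, SRPT equals SPT ordering.
SPT order: [5, 5, 7, 10, 15]
Completion times:
  Job 1: p=5, C=5
  Job 2: p=5, C=10
  Job 3: p=7, C=17
  Job 4: p=10, C=27
  Job 5: p=15, C=42
Total completion time = 5 + 10 + 17 + 27 + 42 = 101

101


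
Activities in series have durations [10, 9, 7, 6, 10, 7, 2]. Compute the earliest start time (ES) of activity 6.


Activity 6 starts after activities 1 through 5 complete.
Predecessor durations: [10, 9, 7, 6, 10]
ES = 10 + 9 + 7 + 6 + 10 = 42

42


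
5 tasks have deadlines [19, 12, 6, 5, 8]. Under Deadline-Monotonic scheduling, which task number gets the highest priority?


Sort tasks by relative deadline (ascending):
  Task 4: deadline = 5
  Task 3: deadline = 6
  Task 5: deadline = 8
  Task 2: deadline = 12
  Task 1: deadline = 19
Priority order (highest first): [4, 3, 5, 2, 1]
Highest priority task = 4

4


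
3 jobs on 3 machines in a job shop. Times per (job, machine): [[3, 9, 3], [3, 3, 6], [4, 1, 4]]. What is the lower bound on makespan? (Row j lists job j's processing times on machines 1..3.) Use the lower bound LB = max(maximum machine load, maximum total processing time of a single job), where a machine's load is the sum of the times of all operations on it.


Machine loads:
  Machine 1: 3 + 3 + 4 = 10
  Machine 2: 9 + 3 + 1 = 13
  Machine 3: 3 + 6 + 4 = 13
Max machine load = 13
Job totals:
  Job 1: 15
  Job 2: 12
  Job 3: 9
Max job total = 15
Lower bound = max(13, 15) = 15

15


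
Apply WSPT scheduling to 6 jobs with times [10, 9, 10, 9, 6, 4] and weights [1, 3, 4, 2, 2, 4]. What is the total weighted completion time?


Compute p/w ratios and sort ascending (WSPT): [(4, 4), (10, 4), (9, 3), (6, 2), (9, 2), (10, 1)]
Compute weighted completion times:
  Job (p=4,w=4): C=4, w*C=4*4=16
  Job (p=10,w=4): C=14, w*C=4*14=56
  Job (p=9,w=3): C=23, w*C=3*23=69
  Job (p=6,w=2): C=29, w*C=2*29=58
  Job (p=9,w=2): C=38, w*C=2*38=76
  Job (p=10,w=1): C=48, w*C=1*48=48
Total weighted completion time = 323

323


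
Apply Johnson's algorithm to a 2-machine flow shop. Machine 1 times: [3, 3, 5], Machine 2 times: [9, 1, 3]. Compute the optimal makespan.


Apply Johnson's rule:
  Group 1 (a <= b): [(1, 3, 9)]
  Group 2 (a > b): [(3, 5, 3), (2, 3, 1)]
Optimal job order: [1, 3, 2]
Schedule:
  Job 1: M1 done at 3, M2 done at 12
  Job 3: M1 done at 8, M2 done at 15
  Job 2: M1 done at 11, M2 done at 16
Makespan = 16

16


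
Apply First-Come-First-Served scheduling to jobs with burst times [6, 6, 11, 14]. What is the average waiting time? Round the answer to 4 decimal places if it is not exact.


FCFS order (as given): [6, 6, 11, 14]
Waiting times:
  Job 1: wait = 0
  Job 2: wait = 6
  Job 3: wait = 12
  Job 4: wait = 23
Sum of waiting times = 41
Average waiting time = 41/4 = 10.25

10.25


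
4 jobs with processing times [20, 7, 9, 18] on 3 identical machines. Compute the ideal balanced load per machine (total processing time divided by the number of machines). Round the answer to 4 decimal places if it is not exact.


Total processing time = 20 + 7 + 9 + 18 = 54
Number of machines = 3
Ideal balanced load = 54 / 3 = 18.0

18.0


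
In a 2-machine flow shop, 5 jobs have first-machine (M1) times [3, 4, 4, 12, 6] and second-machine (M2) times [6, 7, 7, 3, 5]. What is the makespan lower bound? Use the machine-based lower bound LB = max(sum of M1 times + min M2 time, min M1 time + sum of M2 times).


LB1 = sum(M1 times) + min(M2 times) = 29 + 3 = 32
LB2 = min(M1 times) + sum(M2 times) = 3 + 28 = 31
Lower bound = max(LB1, LB2) = max(32, 31) = 32

32


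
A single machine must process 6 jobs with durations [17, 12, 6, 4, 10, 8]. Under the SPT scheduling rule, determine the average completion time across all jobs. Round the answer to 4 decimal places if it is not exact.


Sort jobs by processing time (SPT order): [4, 6, 8, 10, 12, 17]
Compute completion times sequentially:
  Job 1: processing = 4, completes at 4
  Job 2: processing = 6, completes at 10
  Job 3: processing = 8, completes at 18
  Job 4: processing = 10, completes at 28
  Job 5: processing = 12, completes at 40
  Job 6: processing = 17, completes at 57
Sum of completion times = 157
Average completion time = 157/6 = 26.1667

26.1667
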